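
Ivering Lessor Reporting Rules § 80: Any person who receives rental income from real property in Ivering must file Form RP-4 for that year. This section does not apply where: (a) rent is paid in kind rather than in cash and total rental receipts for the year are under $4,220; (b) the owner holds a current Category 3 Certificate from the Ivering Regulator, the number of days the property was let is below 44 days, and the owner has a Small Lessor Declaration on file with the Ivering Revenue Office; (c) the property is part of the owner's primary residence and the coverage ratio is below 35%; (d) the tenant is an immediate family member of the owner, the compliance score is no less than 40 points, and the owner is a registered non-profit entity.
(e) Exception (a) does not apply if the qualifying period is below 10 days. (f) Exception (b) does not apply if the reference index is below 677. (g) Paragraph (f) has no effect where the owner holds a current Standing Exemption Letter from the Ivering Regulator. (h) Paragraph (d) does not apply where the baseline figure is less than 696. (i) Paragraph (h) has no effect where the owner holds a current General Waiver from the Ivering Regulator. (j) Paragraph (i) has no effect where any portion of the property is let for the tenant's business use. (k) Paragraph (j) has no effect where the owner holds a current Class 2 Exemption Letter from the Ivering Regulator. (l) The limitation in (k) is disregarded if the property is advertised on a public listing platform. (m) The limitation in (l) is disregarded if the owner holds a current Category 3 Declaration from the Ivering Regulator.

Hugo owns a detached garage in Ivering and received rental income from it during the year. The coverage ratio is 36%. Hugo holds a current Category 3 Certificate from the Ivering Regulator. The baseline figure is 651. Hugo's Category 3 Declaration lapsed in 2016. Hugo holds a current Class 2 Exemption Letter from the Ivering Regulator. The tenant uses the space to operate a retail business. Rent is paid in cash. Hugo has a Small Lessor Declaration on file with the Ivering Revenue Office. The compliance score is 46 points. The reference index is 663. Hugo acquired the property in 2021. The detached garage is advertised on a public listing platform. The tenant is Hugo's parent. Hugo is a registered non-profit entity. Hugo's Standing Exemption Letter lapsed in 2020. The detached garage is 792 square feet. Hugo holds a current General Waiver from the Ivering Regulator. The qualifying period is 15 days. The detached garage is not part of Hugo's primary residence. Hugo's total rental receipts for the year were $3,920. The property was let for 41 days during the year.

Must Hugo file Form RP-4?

Yes — Hugo must file Form RP-4.

Exception (a) does not apply: rent is paid in cash.
Exception (b)'s conditions are all satisfied: a current Category 3 Certificate is held; the number of days the property was let is 41 days, below the 44 days limit; a Small Lessor Declaration is on file. Turning to paragraphs (f)–(g): (f) operates — the reference index is 663, below the 677 limit. (g) is not engaged (the Standing Exemption Letter is not current), so (f) stands. (b) is therefore removed.
Exception (c) requires that the property is part of the owner's primary residence; but the detached garage is not part of the primary residence, so (c) is unavailable.
All of (d)'s requirements are met (the tenant is an immediate family member; the compliance score is 46 points, meeting the 40 points threshold; Hugo is a registered non-profit). But: (h) is engaged — the baseline figure is 651, less than the 696 limit. (i) would limit (h) — a current General Waiver is held — but (j) sets (i) aside: (j) operates against (i): the space is let for business use. (k) would limit (j) — a current Class 2 Exemption Letter is held — but (l) sets (k) aside: (l) operates against (k): the property is publicly advertised. (m), which would lift (l), is not engaged — no current Category 3 Declaration is held. Exception (d) does not apply.
No exception applies. The general rule governs.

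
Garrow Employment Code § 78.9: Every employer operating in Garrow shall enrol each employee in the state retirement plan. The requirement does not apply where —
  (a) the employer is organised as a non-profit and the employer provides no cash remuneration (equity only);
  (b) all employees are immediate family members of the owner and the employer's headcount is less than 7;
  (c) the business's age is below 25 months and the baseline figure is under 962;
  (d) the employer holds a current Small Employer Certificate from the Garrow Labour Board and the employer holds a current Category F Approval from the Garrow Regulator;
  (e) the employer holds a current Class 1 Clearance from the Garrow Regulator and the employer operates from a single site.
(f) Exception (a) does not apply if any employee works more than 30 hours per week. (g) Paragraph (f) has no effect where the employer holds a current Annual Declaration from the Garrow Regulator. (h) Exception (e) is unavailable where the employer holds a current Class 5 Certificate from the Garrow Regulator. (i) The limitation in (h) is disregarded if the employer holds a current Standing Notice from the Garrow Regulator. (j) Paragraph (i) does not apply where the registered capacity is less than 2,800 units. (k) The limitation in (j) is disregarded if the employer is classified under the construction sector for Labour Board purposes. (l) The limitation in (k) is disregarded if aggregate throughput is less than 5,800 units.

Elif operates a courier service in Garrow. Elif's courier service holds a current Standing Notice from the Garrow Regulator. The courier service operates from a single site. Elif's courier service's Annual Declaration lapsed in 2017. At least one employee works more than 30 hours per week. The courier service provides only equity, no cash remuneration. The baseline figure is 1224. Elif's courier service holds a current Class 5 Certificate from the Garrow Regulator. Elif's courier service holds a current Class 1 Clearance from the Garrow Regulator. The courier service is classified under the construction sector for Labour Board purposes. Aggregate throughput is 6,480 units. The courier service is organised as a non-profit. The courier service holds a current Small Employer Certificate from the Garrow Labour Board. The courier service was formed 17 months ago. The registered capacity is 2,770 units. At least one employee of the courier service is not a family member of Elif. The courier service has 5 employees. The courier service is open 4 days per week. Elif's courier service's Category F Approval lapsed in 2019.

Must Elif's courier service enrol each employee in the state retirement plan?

No — exception (e) applies; Elif's courier service is not required to enrol each employee in the state retirement plan.

Exception (a) is satisfied on its face — the employer is a non-profit; remuneration is equity-only. But: (f) is triggered — at least one employee exceeds 30 hours/week. (g) is inapplicable (the Annual Declaration is not current), so (f) stands. So (a) is unavailable.
Exception (b) fails — at least one employee is not a family member.
Exception (c) does not apply: the baseline figure is 1,224, not under 962.
Exception (d) requires that the employer holds a current Category F Approval from the Garrow Regulator; but there is no Category F Approval in force, so (d) is unavailable.
Exception (e) is satisfied on its face — a current Class 1 Clearance is held; the employer operates from a single site. Under paragraphs (h)–(l): (h) would limit (e) — a current Class 5 Certificate is held — but (i) sets (h) aside: (i) operates against (h): a current Standing Notice is held. (j) is triggered (the registered capacity is 2,770 units, less than the 2,800 units limit), but is displaced by (k): (k) is engaged — the courier service is classified under the construction sector. (l) does not operate here (aggregate throughput is 6,480 units, not less than 5,800 units), so (k) stands. (e) remains available.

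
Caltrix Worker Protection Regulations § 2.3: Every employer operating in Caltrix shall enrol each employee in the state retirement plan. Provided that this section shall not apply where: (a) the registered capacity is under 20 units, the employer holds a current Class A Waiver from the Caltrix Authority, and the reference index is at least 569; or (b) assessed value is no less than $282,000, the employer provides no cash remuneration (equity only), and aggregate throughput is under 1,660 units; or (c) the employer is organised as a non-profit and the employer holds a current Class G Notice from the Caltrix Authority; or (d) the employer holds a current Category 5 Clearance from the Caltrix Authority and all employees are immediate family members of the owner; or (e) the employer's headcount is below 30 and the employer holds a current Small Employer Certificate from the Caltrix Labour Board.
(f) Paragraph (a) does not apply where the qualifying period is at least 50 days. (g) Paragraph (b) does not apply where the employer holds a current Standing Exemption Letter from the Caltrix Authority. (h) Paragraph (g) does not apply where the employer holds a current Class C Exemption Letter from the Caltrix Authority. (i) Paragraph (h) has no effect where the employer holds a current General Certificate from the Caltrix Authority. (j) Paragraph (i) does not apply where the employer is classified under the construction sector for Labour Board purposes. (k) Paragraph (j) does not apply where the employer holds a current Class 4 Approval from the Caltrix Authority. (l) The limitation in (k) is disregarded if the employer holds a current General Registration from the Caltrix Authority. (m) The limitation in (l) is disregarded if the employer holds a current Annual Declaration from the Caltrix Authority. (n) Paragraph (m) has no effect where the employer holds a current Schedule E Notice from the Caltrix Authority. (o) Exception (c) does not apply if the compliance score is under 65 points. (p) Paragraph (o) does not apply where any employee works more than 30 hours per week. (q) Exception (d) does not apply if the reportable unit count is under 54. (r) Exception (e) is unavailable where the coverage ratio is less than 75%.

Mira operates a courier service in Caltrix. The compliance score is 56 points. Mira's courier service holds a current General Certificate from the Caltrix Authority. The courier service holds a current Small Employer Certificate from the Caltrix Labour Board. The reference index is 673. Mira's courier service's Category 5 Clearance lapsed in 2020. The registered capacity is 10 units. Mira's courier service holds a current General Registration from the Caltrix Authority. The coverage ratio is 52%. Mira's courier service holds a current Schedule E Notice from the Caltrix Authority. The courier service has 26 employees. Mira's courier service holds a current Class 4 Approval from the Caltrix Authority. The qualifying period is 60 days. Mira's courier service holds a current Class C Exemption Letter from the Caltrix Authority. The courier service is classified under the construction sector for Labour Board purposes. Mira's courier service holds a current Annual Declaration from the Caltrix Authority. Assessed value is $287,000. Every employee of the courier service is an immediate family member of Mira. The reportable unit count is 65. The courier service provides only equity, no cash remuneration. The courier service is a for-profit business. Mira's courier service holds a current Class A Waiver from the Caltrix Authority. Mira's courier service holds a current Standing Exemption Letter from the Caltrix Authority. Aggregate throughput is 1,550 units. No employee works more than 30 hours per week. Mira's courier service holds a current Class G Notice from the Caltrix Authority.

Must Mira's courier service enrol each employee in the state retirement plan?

Exception (a) is satisfied on its face — the registered capacity is 10 units, under the 20 units limit; a current Class A Waiver is held; the reference index is 673, meeting the 569 threshold. But applying paragraph (f): (f) is engaged — the qualifying period is 60 days, meeting the 50 days threshold. Exception (a) does not apply.
All of (b)'s requirements are met (assessed value is $287,000, meeting the $282,000 threshold; remuneration is equity-only; aggregate throughput is 1,550 units, under the 1,660 units limit). Applying paragraphs (g)–(n): (g) applies (a current Standing Exemption Letter is held), but is itself disapplied by (h): (h) is engaged — a current Class C Exemption Letter is held. (i) would limit (h) — a current General Certificate is held — but (j) sets (i) aside: (j) operates against (i): the courier service is classified under the construction sector. (k) operates (a current Class 4 Approval is held), but is displaced by (l): (l) operates against (k): a current General Registration is held. (m) is engaged (a current Annual Declaration is held), but yields to (n): (n) operates against (m): a current Schedule E Notice is held. So (b) applies.
Exception (c) requires that the employer is organised as a non-profit; but the employer is for-profit, so (c) is unavailable.
Exception (d) fails — the Category 5 Clearance is not current.
Exception (e) is satisfied on its face — the employer's headcount is 26, below the 30 limit; a current Small Employer Certificate is held. But: (r) operates against (e): the coverage ratio is 52%, less than the 75% limit. So (e) is unavailable.

No — exception (b) applies; Mira's courier service is not required to enrol each employee in the state retirement plan.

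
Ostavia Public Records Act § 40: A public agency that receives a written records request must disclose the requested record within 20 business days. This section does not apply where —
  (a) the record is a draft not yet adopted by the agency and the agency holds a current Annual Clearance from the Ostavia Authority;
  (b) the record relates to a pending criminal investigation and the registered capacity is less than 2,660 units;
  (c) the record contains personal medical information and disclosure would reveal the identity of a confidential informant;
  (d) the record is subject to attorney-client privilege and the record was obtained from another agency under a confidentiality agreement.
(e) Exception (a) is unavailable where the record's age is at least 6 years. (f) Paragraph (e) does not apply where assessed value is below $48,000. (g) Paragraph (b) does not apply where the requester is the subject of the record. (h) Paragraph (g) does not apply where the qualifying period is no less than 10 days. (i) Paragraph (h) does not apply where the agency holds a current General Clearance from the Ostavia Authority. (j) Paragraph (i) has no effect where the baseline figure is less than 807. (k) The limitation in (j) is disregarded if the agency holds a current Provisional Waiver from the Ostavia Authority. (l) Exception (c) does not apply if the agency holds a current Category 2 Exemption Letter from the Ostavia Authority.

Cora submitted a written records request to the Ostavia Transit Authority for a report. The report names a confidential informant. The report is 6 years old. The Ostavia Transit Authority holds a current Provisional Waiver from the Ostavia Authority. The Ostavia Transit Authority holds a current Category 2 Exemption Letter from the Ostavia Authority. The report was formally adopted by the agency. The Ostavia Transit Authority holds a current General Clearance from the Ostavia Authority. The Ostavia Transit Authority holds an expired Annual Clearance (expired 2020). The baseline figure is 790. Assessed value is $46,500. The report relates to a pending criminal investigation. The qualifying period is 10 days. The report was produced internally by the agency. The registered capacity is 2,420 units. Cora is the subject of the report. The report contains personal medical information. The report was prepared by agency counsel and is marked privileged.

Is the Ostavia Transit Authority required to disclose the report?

Exception (a) does not apply: the report has been formally adopted.
Exception (b) is satisfied on its face — the report relates to a pending investigation; the registered capacity is 2,420 units, less than the 2,660 units limit. But: (g) operates against (b): Cora is the subject of the report. (h) applies (the qualifying period is 10 days, meeting the 10 days threshold), but is overridden by (i): (i) operates — a current General Clearance is held. (j) would limit (i) — the baseline figure is 790, less than the 807 limit — but (k) sets (j) aside: (k) operates — a current Provisional Waiver is held. So (b) is unavailable.
Exception (c) is satisfied on its face — the report contains personal medical information; the report names a confidential informant. Turning to paragraph (l): (l) operates against (c): a current Category 2 Exemption Letter is held. (c) is therefore removed.
Exception (d) fails — the report was produced internally.
No exception displaces § 40.

Yes — the Ostavia Transit Authority must disclose the report.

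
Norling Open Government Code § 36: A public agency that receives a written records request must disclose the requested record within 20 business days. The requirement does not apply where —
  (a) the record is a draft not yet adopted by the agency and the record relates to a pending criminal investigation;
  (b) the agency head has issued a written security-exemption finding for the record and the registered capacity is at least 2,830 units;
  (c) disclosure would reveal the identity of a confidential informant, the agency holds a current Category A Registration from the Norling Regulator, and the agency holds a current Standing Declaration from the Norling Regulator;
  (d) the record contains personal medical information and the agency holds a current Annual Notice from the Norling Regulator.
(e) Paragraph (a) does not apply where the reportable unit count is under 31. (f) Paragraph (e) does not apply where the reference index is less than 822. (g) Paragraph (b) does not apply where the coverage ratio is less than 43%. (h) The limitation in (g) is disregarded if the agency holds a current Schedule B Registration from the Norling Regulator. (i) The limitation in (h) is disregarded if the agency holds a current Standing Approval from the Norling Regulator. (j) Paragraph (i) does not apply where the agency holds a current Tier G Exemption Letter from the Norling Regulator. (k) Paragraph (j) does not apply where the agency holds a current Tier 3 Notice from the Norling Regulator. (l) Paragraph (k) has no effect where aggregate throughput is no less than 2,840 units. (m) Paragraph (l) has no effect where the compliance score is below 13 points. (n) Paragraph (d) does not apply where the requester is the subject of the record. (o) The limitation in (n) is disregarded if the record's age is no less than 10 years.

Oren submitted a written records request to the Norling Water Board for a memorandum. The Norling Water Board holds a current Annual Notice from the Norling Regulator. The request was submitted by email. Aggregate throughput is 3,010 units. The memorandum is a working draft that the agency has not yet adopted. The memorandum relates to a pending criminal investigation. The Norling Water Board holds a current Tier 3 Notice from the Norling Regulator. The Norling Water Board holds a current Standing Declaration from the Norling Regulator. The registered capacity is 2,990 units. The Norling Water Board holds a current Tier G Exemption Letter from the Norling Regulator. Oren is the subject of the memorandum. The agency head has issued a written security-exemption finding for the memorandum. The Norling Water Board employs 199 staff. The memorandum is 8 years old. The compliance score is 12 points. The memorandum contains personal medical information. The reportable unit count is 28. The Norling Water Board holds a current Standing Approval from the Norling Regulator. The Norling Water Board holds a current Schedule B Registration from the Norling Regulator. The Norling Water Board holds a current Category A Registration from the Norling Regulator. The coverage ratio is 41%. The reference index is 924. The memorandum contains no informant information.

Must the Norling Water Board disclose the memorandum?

Yes — the Norling Water Board must disclose the memorandum.

Exception (a) is satisfied on its face — the memorandum is an unadopted draft; the memorandum relates to a pending investigation. But applying paragraphs (e)–(f): (e) applies — the reportable unit count is 28, under the 31 limit. (f), which would lift (e), is not engaged — the reference index is 924, not less than 822. So (a) is unavailable.
Exception (b) is satisfied on its face — a written security-exemption finding has been issued; the registered capacity is 2,990 units, meeting the 2,830 units threshold. However, paragraphs (g)–(m) must be considered: (g) operates against (b): the coverage ratio is 41%, less than the 43% limit. (h) applies (a current Schedule B Registration is held), but is set aside by (i): (i) applies — a current Standing Approval is held. (j) would limit (i) — a current Tier G Exemption Letter is held — but (k) sets (j) aside: (k) operates against (j): a current Tier 3 Notice is held. (l) is engaged (aggregate throughput is 3,010 units, meeting the 2,840 units threshold), but is set aside by (m): (m) operates — the compliance score is 12 points, below the 13 points limit. Exception (b) does not apply.
Exception (c) does not apply: the memorandum contains no informant information.
All of (d)'s requirements are met (the memorandum contains personal medical information; a current Annual Notice is held). But: (n) operates against (d): Oren is the subject of the memorandum. (o) is not engaged (the record's age is 8 years, short of 10 years), so (n) stands. Exception (d) does not apply.
No exception applies. The general rule governs.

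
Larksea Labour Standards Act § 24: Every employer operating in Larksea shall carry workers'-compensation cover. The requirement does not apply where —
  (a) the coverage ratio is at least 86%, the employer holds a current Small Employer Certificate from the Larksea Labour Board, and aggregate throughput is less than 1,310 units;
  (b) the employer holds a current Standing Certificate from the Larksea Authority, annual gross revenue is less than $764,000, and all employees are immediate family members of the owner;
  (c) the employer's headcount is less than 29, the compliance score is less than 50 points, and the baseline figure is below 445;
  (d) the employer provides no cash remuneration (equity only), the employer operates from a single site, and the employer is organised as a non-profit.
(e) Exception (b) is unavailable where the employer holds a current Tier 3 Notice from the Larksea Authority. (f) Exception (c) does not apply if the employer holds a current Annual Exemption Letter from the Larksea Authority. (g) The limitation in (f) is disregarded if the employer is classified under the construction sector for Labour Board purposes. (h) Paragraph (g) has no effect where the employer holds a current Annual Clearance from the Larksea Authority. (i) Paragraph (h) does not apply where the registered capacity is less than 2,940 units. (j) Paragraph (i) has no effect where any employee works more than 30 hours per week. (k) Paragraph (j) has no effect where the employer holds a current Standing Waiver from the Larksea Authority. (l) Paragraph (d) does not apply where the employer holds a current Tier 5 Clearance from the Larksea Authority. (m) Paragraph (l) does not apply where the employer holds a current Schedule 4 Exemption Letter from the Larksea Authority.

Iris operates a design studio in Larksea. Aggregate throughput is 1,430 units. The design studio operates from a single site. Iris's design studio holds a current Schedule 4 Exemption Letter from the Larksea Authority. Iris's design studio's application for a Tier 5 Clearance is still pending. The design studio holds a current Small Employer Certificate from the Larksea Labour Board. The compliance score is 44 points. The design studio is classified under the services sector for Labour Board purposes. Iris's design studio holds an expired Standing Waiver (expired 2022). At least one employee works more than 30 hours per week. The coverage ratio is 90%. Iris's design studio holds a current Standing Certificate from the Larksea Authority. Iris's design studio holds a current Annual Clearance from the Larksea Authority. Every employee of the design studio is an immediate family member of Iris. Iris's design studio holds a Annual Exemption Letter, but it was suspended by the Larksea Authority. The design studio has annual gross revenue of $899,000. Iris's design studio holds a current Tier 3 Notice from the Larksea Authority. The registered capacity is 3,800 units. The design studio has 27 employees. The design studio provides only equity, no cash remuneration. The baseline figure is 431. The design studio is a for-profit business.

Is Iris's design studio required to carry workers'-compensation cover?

No — exception (c) applies; Iris's design studio is not required to carry workers'-compensation cover.

Exception (a) does not apply: aggregate throughput is 1,430 units, not less than 1,310 units.
Exception (b) fails — annual gross revenue is $899,000, not less than $764,000.
Exception (c) is satisfied on its face — the employer's headcount is 27, less than the 29 limit; the compliance score is 44 points, less than the 50 points limit; the baseline figure is 431, below the 445 limit. Applying paragraphs (f)–(k): (f) is not triggered — the Annual Exemption Letter is not current. Exception (c) stands.
Exception (d) requires that the employer is organised as a non-profit; but the employer is for-profit, so (d) is unavailable.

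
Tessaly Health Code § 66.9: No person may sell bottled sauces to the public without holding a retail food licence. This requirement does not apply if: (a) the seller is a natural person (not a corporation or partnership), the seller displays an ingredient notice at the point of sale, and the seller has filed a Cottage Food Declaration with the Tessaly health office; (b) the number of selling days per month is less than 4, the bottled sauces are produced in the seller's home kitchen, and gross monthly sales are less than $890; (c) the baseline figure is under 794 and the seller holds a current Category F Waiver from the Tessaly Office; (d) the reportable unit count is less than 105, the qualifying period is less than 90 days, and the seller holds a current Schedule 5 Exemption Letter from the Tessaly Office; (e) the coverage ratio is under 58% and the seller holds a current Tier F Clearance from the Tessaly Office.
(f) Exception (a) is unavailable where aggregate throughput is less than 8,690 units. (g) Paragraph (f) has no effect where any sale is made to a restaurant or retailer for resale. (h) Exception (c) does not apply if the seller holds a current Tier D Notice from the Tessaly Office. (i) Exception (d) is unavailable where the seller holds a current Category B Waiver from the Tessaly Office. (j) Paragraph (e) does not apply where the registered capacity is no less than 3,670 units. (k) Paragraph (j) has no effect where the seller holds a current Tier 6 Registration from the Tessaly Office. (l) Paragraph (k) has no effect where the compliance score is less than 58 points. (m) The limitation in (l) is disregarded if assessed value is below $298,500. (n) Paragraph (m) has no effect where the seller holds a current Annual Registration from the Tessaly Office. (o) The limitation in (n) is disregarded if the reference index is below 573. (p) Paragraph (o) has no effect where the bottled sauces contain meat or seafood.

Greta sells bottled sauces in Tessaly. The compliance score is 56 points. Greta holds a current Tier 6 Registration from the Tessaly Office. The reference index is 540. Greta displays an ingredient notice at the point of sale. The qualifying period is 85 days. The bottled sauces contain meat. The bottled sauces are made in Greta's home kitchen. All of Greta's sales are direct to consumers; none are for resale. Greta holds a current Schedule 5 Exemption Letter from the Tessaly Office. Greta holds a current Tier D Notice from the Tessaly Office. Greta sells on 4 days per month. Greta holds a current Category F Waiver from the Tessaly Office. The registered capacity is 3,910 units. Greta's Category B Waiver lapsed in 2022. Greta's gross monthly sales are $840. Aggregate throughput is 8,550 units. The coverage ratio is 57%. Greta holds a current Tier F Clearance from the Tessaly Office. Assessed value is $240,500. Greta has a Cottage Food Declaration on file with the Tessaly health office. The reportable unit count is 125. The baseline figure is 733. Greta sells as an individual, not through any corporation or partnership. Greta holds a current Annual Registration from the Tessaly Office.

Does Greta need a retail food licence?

Yes — Greta must hold a retail food licence.

Exception (a): the seller is a natural person; an ingredient notice is displayed; a Cottage Food Declaration is on file — every condition holds. But applying paragraphs (f)–(g): (f) operates against (a): aggregate throughput is 8,550 units, less than the 8,690 units limit. (g), which would lift (f), is inapplicable — no sales are for resale. So (a) is unavailable.
Exception (b) does not apply: the number of selling days per month is 4, not less than 4.
All of (c)'s requirements are met (the baseline figure is 733, under the 794 limit; a current Category F Waiver is held). But: (h) applies — a current Tier D Notice is held. So (c) is unavailable.
Exception (d) requires that the reportable unit count is less than 105; but the reportable unit count is 125, not less than 105, so (d) is unavailable.
Exception (e)'s conditions are all satisfied: the coverage ratio is 57%, under the 58% limit; a current Tier F Clearance is held. However, paragraphs (j)–(p) must be considered: (j) is engaged — the registered capacity is 3,910 units, meeting the 3,670 units threshold. (k) is triggered (a current Tier 6 Registration is held), but yields to (l): (l) operates — the compliance score is 56 points, less than the 58 points limit. (m) would limit (l) — assessed value is $240,500, below the $298,500 limit — but (n) sets (m) aside: (n) is triggered — a current Annual Registration is held. (o) operates (the reference index is 540, below the 573 limit), but yields to (p): (p) operates — the bottled sauces contain meat. Exception (e) does not apply.
None of the exceptions is available; § 66.9 applies in full.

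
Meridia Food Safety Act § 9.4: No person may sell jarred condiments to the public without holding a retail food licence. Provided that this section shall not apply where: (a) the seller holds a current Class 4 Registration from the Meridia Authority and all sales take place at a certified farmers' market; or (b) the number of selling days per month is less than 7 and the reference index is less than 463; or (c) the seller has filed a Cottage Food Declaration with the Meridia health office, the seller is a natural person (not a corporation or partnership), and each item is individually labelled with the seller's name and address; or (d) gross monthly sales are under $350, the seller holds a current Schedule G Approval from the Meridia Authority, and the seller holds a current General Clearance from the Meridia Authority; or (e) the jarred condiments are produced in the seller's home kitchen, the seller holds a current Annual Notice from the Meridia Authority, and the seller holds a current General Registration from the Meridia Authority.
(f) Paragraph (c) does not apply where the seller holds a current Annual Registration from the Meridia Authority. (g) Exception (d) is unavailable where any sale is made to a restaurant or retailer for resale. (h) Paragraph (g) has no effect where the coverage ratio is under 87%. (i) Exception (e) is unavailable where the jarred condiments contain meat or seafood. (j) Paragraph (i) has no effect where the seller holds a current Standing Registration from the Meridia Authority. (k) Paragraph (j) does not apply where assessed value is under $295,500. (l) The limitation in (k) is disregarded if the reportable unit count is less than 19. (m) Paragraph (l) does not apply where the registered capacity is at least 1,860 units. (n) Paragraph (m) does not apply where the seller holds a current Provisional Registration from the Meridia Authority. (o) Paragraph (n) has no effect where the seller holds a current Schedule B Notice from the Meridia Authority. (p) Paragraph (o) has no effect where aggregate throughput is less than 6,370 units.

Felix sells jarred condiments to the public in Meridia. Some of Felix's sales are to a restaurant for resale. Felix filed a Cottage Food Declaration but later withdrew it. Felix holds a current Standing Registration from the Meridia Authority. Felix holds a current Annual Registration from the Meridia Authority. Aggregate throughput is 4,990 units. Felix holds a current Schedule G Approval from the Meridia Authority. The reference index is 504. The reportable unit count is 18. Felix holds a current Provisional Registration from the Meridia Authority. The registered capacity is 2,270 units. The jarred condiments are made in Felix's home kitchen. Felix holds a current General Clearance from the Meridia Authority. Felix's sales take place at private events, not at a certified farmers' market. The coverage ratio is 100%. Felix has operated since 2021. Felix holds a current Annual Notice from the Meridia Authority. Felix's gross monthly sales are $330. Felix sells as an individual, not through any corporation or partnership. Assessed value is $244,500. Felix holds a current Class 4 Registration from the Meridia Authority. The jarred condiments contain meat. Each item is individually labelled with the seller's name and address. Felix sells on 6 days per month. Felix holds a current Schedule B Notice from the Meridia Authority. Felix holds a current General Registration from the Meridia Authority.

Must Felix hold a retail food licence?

Exception (a) does not apply: sales are at private events, not a certified farmers' market.
Exception (b) fails — the reference index is 504, not less than 463.
Exception (c) does not apply: the Cottage Food Declaration was withdrawn.
Exception (d) is satisfied on its face — gross monthly sales are $330, under the $350 limit; a current Schedule G Approval is held; a current General Clearance is held. However, paragraphs (g)–(h) must be considered: (g) operates against (d): some sales are to a restaurant for resale. (h) is inapplicable (the coverage ratio is 100%, not under 87%), so (g) stands. Exception (d) does not apply.
All of (e)'s requirements are met (the jarred condiments are home-kitchen produced; a current Annual Notice is held; a current General Registration is held). Applying paragraphs (i)–(p): (i) would limit (e) — the jarred condiments contain meat — but (j) sets (i) aside: (j) operates — a current Standing Registration is held. (k) operates (assessed value is $244,500, under the $295,500 limit), but is displaced by (l): (l) applies — the reportable unit count is 18, less than the 19 limit. (m) would limit (l) — the registered capacity is 2,270 units, meeting the 1,860 units threshold — but (n) sets (m) aside: (n) operates against (m): a current Provisional Registration is held. (o) is engaged (a current Schedule B Notice is held), but is displaced by (p): (p) operates against (o): aggregate throughput is 4,990 units, less than the 6,370 units limit. Exception (e) stands.

No — exception (e) applies; Felix is not required to hold a retail food licence.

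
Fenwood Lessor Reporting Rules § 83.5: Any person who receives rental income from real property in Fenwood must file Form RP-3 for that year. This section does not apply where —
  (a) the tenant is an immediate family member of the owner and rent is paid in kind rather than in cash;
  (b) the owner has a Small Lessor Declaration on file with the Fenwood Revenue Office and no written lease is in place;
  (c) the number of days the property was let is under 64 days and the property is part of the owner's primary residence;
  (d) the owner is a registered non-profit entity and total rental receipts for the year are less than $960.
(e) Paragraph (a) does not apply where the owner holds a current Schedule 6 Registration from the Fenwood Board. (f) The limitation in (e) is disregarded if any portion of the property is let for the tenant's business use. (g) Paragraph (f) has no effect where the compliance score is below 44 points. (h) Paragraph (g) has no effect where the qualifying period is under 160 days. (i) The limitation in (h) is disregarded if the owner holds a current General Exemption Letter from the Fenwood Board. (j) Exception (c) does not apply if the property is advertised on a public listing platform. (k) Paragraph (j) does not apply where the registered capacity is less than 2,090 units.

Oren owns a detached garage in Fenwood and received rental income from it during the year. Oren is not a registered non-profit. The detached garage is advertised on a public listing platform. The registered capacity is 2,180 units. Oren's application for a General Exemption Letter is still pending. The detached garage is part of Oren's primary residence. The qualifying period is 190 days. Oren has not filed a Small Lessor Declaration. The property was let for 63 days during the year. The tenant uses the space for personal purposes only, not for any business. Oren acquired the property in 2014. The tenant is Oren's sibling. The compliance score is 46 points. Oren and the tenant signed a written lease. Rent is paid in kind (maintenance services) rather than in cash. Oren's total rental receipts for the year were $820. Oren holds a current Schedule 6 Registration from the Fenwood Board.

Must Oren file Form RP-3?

Exception (a) is satisfied on its face — the tenant is an immediate family member; rent is paid in kind. However, paragraphs (e)–(i) must be considered: (e) operates against (a): a current Schedule 6 Registration is held. (f), which would lift (e), is inapplicable — the space is used for personal purposes only. So (a) is unavailable.
Exception (b) fails — no Small Lessor Declaration is on file.
Exception (c): the number of days the property was let is 63 days, under the 64 days limit; the detached garage is part of the primary residence — every condition holds. Turning to paragraphs (j)–(k): (j) applies — the property is publicly advertised. (k), which would lift (j), is not engaged — the registered capacity is 2,180 units, not less than 2,090 units. So (c) is unavailable.
Exception (d) does not apply: Oren is not a registered non-profit.
No exception displaces § 83.5.

Yes — Oren must file Form RP-3.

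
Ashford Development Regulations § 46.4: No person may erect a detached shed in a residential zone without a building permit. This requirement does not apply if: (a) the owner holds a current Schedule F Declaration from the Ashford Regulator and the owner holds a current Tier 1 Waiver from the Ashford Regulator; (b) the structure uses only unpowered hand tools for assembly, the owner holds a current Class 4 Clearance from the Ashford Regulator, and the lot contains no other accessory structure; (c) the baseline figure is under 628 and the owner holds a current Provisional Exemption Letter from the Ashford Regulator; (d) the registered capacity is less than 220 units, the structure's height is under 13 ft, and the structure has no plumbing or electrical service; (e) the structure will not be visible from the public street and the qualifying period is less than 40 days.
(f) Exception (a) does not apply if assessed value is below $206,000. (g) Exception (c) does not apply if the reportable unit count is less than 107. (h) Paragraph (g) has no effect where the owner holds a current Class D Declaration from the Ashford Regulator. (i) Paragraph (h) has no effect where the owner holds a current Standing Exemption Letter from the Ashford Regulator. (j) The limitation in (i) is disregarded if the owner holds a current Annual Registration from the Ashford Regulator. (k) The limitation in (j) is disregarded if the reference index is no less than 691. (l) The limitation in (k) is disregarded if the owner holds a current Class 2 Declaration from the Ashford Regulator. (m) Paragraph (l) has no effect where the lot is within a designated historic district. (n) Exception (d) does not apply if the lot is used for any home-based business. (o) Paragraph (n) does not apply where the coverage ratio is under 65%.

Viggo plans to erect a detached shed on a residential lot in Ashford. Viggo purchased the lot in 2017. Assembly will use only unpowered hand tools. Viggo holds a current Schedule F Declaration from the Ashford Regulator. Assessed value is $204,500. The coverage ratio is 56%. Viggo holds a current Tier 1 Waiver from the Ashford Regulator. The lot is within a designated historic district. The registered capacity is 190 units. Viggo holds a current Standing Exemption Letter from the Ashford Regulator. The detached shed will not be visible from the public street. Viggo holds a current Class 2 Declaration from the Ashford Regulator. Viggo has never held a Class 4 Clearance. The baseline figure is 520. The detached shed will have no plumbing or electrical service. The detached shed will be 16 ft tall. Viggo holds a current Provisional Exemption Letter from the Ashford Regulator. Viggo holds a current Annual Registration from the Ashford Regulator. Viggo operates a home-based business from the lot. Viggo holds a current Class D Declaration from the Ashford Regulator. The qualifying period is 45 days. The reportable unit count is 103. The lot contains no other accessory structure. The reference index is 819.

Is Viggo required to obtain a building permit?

Yes — Viggo must obtain a building permit.

All of (a)'s requirements are met (a current Schedule F Declaration is held; a current Tier 1 Waiver is held). But: (f) applies — assessed value is $204,500, below the $206,000 limit. (a) is therefore removed.
Exception (b) does not apply: no current Class 4 Clearance is held.
All of (c)'s requirements are met (the baseline figure is 520, under the 628 limit; a current Provisional Exemption Letter is held). But applying paragraphs (g)–(m): (g) operates — the reportable unit count is 103, less than the 107 limit. (h) would limit (g) — a current Class D Declaration is held — but (i) sets (h) aside: (i) operates — a current Standing Exemption Letter is held. (j) would limit (i) — a current Annual Registration is held — but (k) sets (j) aside: (k) is engaged — the reference index is 819, meeting the 691 threshold. (l) operates (a current Class 2 Declaration is held), but is displaced by (m): (m) operates — the lot is in a historic district. Exception (c) does not apply.
Exception (d) does not apply: the structure's height is 16 ft, not under 13 ft.
Exception (e) fails — the qualifying period is 45 days, not less than 40 days.
No exception is made out. Viggo falls within the general rule.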